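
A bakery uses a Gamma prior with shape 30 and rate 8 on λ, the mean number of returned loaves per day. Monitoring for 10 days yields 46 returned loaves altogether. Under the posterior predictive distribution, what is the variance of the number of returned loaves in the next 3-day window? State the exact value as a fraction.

Total count 46 over total exposure 10 days.
Gamma(α, β) with Poisson data over total exposure Σt gives posterior Gamma(α+Σx, β+Σt) = Gamma(76, 18).
The posterior predictive for a window of length T is Negative Binomial with variance T·α'·(β'+T)/β'² = 3·76·21/324 = 133/9.

133/9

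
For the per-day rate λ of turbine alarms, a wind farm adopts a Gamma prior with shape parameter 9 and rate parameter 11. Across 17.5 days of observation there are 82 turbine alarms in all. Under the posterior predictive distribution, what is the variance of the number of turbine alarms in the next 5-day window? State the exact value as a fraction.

60970/3249

Total count 82 over total exposure 17.5 days.
Conjugate update: add total count to the shape and total exposure to the rate, giving Gamma(91, 57/2).
The posterior predictive for a window of length T is Negative Binomial with variance T·α'·(β'+T)/β'² = 5·91·(67/2)/(3249/4) = 60970/3249.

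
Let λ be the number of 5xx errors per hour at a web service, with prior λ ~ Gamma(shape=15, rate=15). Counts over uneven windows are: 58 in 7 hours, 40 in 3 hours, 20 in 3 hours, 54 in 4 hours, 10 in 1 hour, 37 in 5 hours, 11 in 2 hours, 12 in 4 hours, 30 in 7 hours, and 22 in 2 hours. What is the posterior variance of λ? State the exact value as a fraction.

Total count: 58 + 40 + 20 + 54 + 10 + 37 + 11 + 12 + 30 + 22 = 294.
Total exposure: 7 + 3 + 3 + 4 + 1 + 5 + 2 + 4 + 7 + 2 = 38 hours.
By Gamma–Poisson conjugacy, the posterior is Gamma(α + Σx, β + Σt) = Gamma(15 + 294, 15 + 38) = Gamma(309, 53).
Posterior variance = α'/β'² = 309/2809.

309/2809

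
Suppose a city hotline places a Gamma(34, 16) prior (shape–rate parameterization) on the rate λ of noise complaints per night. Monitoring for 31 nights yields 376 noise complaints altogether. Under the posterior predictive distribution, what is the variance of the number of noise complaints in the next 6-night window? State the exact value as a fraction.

Total count 376 over total exposure 31 nights.
Posterior: α' = 34 + 376 = 410, β' = 16 + 31 = 47.
The posterior predictive for a window of length T is Negative Binomial with variance T·α'·(β'+T)/β'² = 6·410·53/2209 = 130380/2209.

130380/2209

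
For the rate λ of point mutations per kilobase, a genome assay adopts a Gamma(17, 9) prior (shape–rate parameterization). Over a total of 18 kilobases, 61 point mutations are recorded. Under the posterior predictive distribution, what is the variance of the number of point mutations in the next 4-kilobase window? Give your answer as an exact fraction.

3224/243

Total count 61 over total exposure 18 kilobases.
By Gamma–Poisson conjugacy, the posterior is Gamma(α + Σx, β + Σt) = Gamma(17 + 61, 9 + 18) = Gamma(78, 27).
The posterior predictive for a window of length T is Negative Binomial with variance T·α'·(β'+T)/β'² = 4·78·31/729 = 3224/243.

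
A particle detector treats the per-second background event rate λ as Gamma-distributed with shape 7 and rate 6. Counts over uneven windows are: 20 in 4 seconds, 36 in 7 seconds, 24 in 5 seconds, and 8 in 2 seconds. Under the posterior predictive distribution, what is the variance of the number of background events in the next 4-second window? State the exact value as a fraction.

665/36

Total count: 20 + 36 + 24 + 8 = 88.
Total exposure: 4 + 7 + 5 + 2 = 18 seconds.
The Gamma prior is conjugate for the Poisson rate, so λ | data ~ Gamma(7+88, 6+18) = Gamma(95, 24).
The posterior predictive for a window of length T is Negative Binomial with variance T·α'·(β'+T)/β'² = 4·95·28/576 = 665/36.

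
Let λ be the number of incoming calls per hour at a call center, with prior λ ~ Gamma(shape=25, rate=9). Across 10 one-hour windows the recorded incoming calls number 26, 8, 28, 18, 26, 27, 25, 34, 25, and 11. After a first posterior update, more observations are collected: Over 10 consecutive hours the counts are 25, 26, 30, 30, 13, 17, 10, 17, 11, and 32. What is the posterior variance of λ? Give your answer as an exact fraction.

16/29

Total count: 26 + 8 + 28 + 18 + 26 + 27 + 25 + 34 + 25 + 11 = 228.
Total exposure: 10 hours.
After the first batch: Gamma(25 + 228, 9 + 10) = Gamma(253, 19).
Total count: 25 + 26 + 30 + 30 + 13 + 17 + 10 + 17 + 11 + 32 = 211.
Total exposure: 10 hours.
After the second batch: Gamma(253 + 211, 19 + 10) = Gamma(464, 29).
Posterior variance = α'/β'² = 464/841 = 16/29.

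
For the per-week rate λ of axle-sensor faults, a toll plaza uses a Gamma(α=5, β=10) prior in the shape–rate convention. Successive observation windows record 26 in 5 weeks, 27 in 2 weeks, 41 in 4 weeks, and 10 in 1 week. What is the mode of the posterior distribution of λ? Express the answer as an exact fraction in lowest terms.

Total count: 26 + 27 + 41 + 10 = 104.
Total exposure: 5 + 2 + 4 + 1 = 12 weeks.
Posterior: α' = 5 + 104 = 109, β' = 10 + 12 = 22.
Posterior mode = (α'−1)/β' = 108/22 = 54/11.

54/11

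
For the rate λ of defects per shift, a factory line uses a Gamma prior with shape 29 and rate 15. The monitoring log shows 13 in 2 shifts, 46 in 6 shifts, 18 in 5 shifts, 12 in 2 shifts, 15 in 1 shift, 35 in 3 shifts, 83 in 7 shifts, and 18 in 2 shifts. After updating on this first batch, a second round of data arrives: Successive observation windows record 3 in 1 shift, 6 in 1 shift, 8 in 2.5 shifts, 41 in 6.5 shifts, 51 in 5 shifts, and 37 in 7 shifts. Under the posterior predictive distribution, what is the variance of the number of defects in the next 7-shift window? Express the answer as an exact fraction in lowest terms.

212065/4356

Total count: 13 + 46 + 18 + 12 + 15 + 35 + 83 + 18 = 240.
Total exposure: 2 + 6 + 5 + 2 + 1 + 3 + 7 + 2 = 28 shifts.
After the first batch: Gamma(29 + 240, 15 + 28) = Gamma(269, 43).
Total count: 3 + 6 + 8 + 41 + 51 + 37 = 146.
Total exposure: 1 + 1 + 2.5 + 6.5 + 5 + 7 = 23 shifts.
After the second batch: Gamma(269 + 146, 43 + 23) = Gamma(415, 66).
The posterior predictive for a window of length T is Negative Binomial with variance T·α'·(β'+T)/β'² = 7·415·73/4356 = 212065/4356.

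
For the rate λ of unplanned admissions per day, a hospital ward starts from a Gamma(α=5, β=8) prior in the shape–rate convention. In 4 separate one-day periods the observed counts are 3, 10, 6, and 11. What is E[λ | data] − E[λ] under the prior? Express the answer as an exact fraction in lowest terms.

Total count: 3 + 10 + 6 + 11 = 30.
Total exposure: 4 days.
Gamma(α, β) with Poisson data over total exposure Σt gives posterior Gamma(α+Σx, β+Σt) = Gamma(35, 12).
Posterior mean = 35/12 = 35/12; prior mean = 5/8 = 5/8. Difference = 35/12 − 5/8 = 55/24.

55/24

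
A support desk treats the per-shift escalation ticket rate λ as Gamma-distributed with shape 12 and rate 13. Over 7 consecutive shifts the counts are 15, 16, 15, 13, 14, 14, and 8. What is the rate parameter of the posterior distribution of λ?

Total count: 15 + 16 + 15 + 13 + 14 + 14 + 8 = 95.
Total exposure: 7 shifts.
Conjugate update: add total count to the shape and total exposure to the rate, giving Gamma(107, 20).

20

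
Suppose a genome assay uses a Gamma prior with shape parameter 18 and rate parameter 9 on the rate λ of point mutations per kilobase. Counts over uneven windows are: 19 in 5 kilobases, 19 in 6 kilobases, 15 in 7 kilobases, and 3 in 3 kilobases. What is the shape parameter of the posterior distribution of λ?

74

Total count: 19 + 19 + 15 + 3 = 56.
Total exposure: 5 + 6 + 7 + 3 = 21 kilobases.
By Gamma–Poisson conjugacy, the posterior is Gamma(α + Σx, β + Σt) = Gamma(18 + 56, 9 + 21) = Gamma(74, 30).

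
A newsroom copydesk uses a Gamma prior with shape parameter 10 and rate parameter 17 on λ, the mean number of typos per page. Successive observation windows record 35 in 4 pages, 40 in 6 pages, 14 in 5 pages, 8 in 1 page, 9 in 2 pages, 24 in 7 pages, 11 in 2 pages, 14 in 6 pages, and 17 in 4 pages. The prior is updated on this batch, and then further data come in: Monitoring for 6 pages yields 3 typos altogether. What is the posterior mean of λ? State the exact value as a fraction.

37/12

Total count: 35 + 40 + 14 + 8 + 9 + 24 + 11 + 14 + 17 = 172.
Total exposure: 4 + 6 + 5 + 1 + 2 + 7 + 2 + 6 + 4 = 37 pages.
After the first batch: Gamma(10 + 172, 17 + 37) = Gamma(182, 54).
Total count 3 over total exposure 6 pages.
After the second batch: Gamma(182 + 3, 54 + 6) = Gamma(185, 60).
Posterior mean = α'/β' = 185/60 = 37/12.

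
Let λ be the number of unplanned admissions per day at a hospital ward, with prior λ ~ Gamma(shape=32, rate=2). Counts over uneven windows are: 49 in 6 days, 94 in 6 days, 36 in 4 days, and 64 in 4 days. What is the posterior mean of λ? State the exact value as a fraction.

Total count: 49 + 94 + 36 + 64 = 243.
Total exposure: 6 + 6 + 4 + 4 = 20 days.
Posterior: α' = 32 + 243 = 275, β' = 2 + 20 = 22.
Posterior mean = α'/β' = 275/22 = 25/2.

25/2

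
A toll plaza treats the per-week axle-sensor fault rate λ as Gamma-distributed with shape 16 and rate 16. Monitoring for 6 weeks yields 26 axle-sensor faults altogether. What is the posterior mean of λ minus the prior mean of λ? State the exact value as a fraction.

10/11

Total count 26 over total exposure 6 weeks.
By Gamma–Poisson conjugacy, the posterior is Gamma(α + Σx, β + Σt) = Gamma(16 + 26, 16 + 6) = Gamma(42, 22).
Posterior mean = 42/22 = 21/11; prior mean = 16/16 = 1. Difference = 21/11 − 1 = 10/11.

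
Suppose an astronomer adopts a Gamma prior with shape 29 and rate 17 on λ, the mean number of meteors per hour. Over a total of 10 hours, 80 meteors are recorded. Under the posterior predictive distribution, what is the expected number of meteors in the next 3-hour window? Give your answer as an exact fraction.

Total count 80 over total exposure 10 hours.
Conjugate update: add total count to the shape and total exposure to the rate, giving Gamma(109, 27).
Predictive mean over a 3-hour window = T·E[λ|data] = 3·109/27 = 109/9.

109/9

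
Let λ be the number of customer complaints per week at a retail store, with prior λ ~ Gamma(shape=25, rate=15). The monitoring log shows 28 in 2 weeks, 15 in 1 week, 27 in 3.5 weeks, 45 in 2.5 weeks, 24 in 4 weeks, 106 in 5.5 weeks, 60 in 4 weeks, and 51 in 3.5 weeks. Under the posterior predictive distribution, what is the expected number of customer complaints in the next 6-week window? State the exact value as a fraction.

2286/41

Total count: 28 + 15 + 27 + 45 + 24 + 106 + 60 + 51 = 356.
Total exposure: 2 + 1 + 3.5 + 2.5 + 4 + 5.5 + 4 + 3.5 = 26 weeks.
Posterior: α' = 25 + 356 = 381, β' = 15 + 26 = 41.
Predictive mean over a 6-week window = T·E[λ|data] = 6·381/41 = 2286/41.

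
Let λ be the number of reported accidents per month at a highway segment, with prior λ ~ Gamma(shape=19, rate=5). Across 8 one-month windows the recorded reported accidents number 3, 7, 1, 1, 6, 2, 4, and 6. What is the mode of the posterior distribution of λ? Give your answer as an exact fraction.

48/13

Total count: 3 + 7 + 1 + 1 + 6 + 2 + 4 + 6 = 30.
Total exposure: 8 months.
Conjugate update: add total count to the shape and total exposure to the rate, giving Gamma(49, 13).
Posterior mode = (α'−1)/β' = 48/13.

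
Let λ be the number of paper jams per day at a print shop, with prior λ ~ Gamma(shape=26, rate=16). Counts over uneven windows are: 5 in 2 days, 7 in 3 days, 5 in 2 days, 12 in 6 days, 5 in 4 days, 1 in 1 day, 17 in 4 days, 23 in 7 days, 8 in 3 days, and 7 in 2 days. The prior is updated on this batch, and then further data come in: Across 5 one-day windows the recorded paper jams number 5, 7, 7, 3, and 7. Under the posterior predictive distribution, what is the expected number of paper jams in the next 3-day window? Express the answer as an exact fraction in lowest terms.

87/11

Total count: 5 + 7 + 5 + 12 + 5 + 1 + 17 + 23 + 8 + 7 = 90.
Total exposure: 2 + 3 + 2 + 6 + 4 + 1 + 4 + 7 + 3 + 2 = 34 days.
After the first batch: Gamma(26 + 90, 16 + 34) = Gamma(116, 50).
Total count: 5 + 7 + 7 + 3 + 7 = 29.
Total exposure: 5 days.
After the second batch: Gamma(116 + 29, 50 + 5) = Gamma(145, 55).
Predictive mean over a 3-day window = T·E[λ|data] = 3·145/55 = 87/11.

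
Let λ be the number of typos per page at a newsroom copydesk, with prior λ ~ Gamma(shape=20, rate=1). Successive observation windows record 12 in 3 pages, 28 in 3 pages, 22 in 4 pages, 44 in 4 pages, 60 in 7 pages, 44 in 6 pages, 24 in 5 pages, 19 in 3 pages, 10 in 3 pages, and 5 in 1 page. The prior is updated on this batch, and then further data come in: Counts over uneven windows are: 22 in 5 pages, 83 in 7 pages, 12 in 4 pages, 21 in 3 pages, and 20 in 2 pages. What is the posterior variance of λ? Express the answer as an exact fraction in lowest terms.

446/3721

Total count: 12 + 28 + 22 + 44 + 60 + 44 + 24 + 19 + 10 + 5 = 268.
Total exposure: 3 + 3 + 4 + 4 + 7 + 6 + 5 + 3 + 3 + 1 = 39 pages.
After the first batch: Gamma(20 + 268, 1 + 39) = Gamma(288, 40).
Total count: 22 + 83 + 12 + 21 + 20 = 158.
Total exposure: 5 + 7 + 4 + 3 + 2 = 21 pages.
After the second batch: Gamma(288 + 158, 40 + 21) = Gamma(446, 61).
Posterior variance = α'/β'² = 446/3721.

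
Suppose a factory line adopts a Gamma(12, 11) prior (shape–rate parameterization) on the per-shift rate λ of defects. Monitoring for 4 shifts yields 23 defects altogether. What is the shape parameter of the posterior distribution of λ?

Total count 23 over total exposure 4 shifts.
Conjugate update: add total count to the shape and total exposure to the rate, giving Gamma(35, 15).

35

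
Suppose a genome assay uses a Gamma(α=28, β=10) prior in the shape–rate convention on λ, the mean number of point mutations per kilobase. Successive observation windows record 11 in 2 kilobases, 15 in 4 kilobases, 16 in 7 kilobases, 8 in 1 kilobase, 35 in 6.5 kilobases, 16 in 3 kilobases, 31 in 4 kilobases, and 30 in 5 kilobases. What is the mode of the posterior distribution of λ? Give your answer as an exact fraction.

Total count: 11 + 15 + 16 + 8 + 35 + 16 + 31 + 30 = 162.
Total exposure: 2 + 4 + 7 + 1 + 6.5 + 3 + 4 + 5 = 32.5 kilobases.
Posterior: α' = 28 + 162 = 190, β' = 10 + 32.5 = 85/2.
Posterior mode = (α'−1)/β' = 189/(85/2) = 378/85.

378/85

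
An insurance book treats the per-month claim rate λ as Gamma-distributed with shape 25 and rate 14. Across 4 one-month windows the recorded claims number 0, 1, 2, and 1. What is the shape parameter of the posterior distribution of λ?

Total count: 0 + 1 + 2 + 1 = 4.
Total exposure: 4 months.
Conjugate update: add total count to the shape and total exposure to the rate, giving Gamma(29, 18).

29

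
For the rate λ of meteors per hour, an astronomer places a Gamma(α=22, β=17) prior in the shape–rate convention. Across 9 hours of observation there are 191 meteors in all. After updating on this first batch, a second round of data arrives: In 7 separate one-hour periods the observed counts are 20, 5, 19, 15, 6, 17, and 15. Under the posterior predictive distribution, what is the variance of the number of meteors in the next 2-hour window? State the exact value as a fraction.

Total count 191 over total exposure 9 hours.
After the first batch: Gamma(22 + 191, 17 + 9) = Gamma(213, 26).
Total count: 20 + 5 + 19 + 15 + 6 + 17 + 15 = 97.
Total exposure: 7 hours.
After the second batch: Gamma(213 + 97, 26 + 7) = Gamma(310, 33).
The posterior predictive for a window of length T is Negative Binomial with variance T·α'·(β'+T)/β'² = 2·310·35/1089 = 21700/1089.

21700/1089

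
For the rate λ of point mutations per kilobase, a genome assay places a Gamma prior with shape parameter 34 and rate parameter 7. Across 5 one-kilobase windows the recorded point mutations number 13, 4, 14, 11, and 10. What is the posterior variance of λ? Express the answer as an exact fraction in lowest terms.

43/72

Total count: 13 + 4 + 14 + 11 + 10 = 52.
Total exposure: 5 kilobases.
Posterior: α' = 34 + 52 = 86, β' = 7 + 5 = 12.
Posterior variance = α'/β'² = 86/144 = 43/72.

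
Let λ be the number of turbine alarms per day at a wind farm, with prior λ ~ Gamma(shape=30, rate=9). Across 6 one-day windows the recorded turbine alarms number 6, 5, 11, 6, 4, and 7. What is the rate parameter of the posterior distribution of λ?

15

Total count: 6 + 5 + 11 + 6 + 4 + 7 = 39.
Total exposure: 6 days.
Gamma(α, β) with Poisson data over total exposure Σt gives posterior Gamma(α+Σx, β+Σt) = Gamma(69, 15).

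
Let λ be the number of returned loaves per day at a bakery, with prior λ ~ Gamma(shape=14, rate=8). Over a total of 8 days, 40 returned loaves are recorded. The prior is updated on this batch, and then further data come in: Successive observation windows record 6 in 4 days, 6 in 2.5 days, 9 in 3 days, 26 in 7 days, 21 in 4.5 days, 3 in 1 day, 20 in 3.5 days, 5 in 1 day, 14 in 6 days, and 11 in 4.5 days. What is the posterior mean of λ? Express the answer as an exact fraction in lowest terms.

175/53

Total count 40 over total exposure 8 days.
After the first batch: Gamma(14 + 40, 8 + 8) = Gamma(54, 16).
Total count: 6 + 6 + 9 + 26 + 21 + 3 + 20 + 5 + 14 + 11 = 121.
Total exposure: 4 + 2.5 + 3 + 7 + 4.5 + 1 + 3.5 + 1 + 6 + 4.5 = 37 days.
After the second batch: Gamma(54 + 121, 16 + 37) = Gamma(175, 53).
Posterior mean = α'/β' = 175/53.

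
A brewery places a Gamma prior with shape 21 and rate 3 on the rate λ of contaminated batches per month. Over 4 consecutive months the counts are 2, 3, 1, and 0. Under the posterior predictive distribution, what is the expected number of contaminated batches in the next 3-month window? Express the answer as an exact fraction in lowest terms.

Total count: 2 + 3 + 1 + 0 = 6.
Total exposure: 4 months.
Gamma(α, β) with Poisson data over total exposure Σt gives posterior Gamma(α+Σx, β+Σt) = Gamma(27, 7).
Predictive mean over a 3-month window = T·E[λ|data] = 3·27/7 = 81/7.

81/7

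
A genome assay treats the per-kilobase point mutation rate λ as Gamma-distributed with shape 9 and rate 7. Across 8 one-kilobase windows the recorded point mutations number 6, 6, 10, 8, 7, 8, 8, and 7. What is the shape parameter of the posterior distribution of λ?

Total count: 6 + 6 + 10 + 8 + 7 + 8 + 8 + 7 = 60.
Total exposure: 8 kilobases.
Conjugate update: add total count to the shape and total exposure to the rate, giving Gamma(69, 15).

69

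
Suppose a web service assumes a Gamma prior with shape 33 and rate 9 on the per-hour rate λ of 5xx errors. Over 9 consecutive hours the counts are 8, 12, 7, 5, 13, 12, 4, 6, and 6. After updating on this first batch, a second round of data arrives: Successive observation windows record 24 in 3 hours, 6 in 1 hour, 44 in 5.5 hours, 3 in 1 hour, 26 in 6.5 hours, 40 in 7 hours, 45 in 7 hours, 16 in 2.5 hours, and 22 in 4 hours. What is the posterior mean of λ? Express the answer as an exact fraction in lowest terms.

Total count: 8 + 12 + 7 + 5 + 13 + 12 + 4 + 6 + 6 = 73.
Total exposure: 9 hours.
After the first batch: Gamma(33 + 73, 9 + 9) = Gamma(106, 18).
Total count: 24 + 6 + 44 + 3 + 26 + 40 + 45 + 16 + 22 = 226.
Total exposure: 3 + 1 + 5.5 + 1 + 6.5 + 7 + 7 + 2.5 + 4 = 37.5 hours.
After the second batch: Gamma(106 + 226, 18 + 37.5) = Gamma(332, 111/2).
Posterior mean = α'/β' = 332/(111/2) = 664/111.

664/111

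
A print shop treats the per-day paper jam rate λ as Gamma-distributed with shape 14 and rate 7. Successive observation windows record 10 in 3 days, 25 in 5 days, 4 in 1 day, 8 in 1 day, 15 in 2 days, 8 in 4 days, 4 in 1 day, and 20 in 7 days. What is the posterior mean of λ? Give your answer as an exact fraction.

Total count: 10 + 25 + 4 + 8 + 15 + 8 + 4 + 20 = 94.
Total exposure: 3 + 5 + 1 + 1 + 2 + 4 + 1 + 7 = 24 days.
Posterior: α' = 14 + 94 = 108, β' = 7 + 24 = 31.
Posterior mean = α'/β' = 108/31.

108/31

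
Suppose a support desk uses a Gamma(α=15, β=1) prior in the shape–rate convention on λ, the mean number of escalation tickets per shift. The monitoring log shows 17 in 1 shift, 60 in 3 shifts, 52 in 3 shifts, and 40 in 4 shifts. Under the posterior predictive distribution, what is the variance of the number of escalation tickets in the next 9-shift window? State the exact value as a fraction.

483/2

Total count: 17 + 60 + 52 + 40 = 169.
Total exposure: 1 + 3 + 3 + 4 = 11 shifts.
Posterior: α' = 15 + 169 = 184, β' = 1 + 11 = 12.
The posterior predictive for a window of length T is Negative Binomial with variance T·α'·(β'+T)/β'² = 9·184·21/144 = 483/2.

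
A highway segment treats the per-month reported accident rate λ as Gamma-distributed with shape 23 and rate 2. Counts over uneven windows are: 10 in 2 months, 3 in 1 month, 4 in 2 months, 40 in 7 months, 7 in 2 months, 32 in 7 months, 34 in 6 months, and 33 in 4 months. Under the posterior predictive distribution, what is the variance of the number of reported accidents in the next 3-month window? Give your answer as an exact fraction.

2232/121

Total count: 10 + 3 + 4 + 40 + 7 + 32 + 34 + 33 = 163.
Total exposure: 2 + 1 + 2 + 7 + 2 + 7 + 6 + 4 = 31 months.
By Gamma–Poisson conjugacy, the posterior is Gamma(α + Σx, β + Σt) = Gamma(23 + 163, 2 + 31) = Gamma(186, 33).
The posterior predictive for a window of length T is Negative Binomial with variance T·α'·(β'+T)/β'² = 3·186·36/1089 = 2232/121.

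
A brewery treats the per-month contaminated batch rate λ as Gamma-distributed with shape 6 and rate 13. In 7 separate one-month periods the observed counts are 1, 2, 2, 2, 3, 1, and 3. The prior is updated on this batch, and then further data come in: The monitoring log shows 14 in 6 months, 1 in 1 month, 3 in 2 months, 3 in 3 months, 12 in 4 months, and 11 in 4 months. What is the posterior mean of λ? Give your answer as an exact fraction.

8/5

Total count: 1 + 2 + 2 + 2 + 3 + 1 + 3 = 14.
Total exposure: 7 months.
After the first batch: Gamma(6 + 14, 13 + 7) = Gamma(20, 20).
Total count: 14 + 1 + 3 + 3 + 12 + 11 = 44.
Total exposure: 6 + 1 + 2 + 3 + 4 + 4 = 20 months.
After the second batch: Gamma(20 + 44, 20 + 20) = Gamma(64, 40).
Posterior mean = α'/β' = 64/40 = 8/5.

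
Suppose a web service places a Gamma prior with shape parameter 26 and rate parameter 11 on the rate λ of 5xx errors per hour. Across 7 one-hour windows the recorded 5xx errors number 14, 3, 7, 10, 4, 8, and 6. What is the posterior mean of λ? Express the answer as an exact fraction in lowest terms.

Total count: 14 + 3 + 7 + 10 + 4 + 8 + 6 = 52.
Total exposure: 7 hours.
The Gamma prior is conjugate for the Poisson rate, so λ | data ~ Gamma(26+52, 11+7) = Gamma(78, 18).
Posterior mean = α'/β' = 78/18 = 13/3.

13/3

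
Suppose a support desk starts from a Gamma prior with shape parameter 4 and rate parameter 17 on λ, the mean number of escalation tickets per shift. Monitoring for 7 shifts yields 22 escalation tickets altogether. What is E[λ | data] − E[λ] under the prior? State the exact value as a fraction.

173/204

Total count 22 over total exposure 7 shifts.
Posterior: α' = 4 + 22 = 26, β' = 17 + 7 = 24.
Posterior mean = 26/24 = 13/12; prior mean = 4/17 = 4/17. Difference = 13/12 − 4/17 = 173/204.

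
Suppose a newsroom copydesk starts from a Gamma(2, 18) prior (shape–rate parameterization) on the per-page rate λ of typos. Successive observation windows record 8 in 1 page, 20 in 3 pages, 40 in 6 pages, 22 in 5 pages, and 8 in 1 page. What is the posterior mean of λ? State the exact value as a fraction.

50/17

Total count: 8 + 20 + 40 + 22 + 8 = 98.
Total exposure: 1 + 3 + 6 + 5 + 1 = 16 pages.
Posterior: α' = 2 + 98 = 100, β' = 18 + 16 = 34.
Posterior mean = α'/β' = 100/34 = 50/17.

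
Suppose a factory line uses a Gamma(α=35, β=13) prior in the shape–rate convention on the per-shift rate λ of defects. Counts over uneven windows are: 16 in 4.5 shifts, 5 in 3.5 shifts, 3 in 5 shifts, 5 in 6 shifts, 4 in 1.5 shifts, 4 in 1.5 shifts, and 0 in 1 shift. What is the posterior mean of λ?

2

Total count: 16 + 5 + 3 + 5 + 4 + 4 + 0 = 37.
Total exposure: 4.5 + 3.5 + 5 + 6 + 1.5 + 1.5 + 1 = 23 shifts.
Posterior: α' = 35 + 37 = 72, β' = 13 + 23 = 36.
Posterior mean = α'/β' = 72/36 = 2.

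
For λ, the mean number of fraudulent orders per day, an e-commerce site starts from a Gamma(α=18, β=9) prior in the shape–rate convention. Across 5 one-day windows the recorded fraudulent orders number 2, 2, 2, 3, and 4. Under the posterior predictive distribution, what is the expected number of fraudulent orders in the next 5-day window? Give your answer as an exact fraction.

155/14

Total count: 2 + 2 + 2 + 3 + 4 = 13.
Total exposure: 5 days.
By Gamma–Poisson conjugacy, the posterior is Gamma(α + Σx, β + Σt) = Gamma(18 + 13, 9 + 5) = Gamma(31, 14).
Predictive mean over a 5-day window = T·E[λ|data] = 5·31/14 = 155/14.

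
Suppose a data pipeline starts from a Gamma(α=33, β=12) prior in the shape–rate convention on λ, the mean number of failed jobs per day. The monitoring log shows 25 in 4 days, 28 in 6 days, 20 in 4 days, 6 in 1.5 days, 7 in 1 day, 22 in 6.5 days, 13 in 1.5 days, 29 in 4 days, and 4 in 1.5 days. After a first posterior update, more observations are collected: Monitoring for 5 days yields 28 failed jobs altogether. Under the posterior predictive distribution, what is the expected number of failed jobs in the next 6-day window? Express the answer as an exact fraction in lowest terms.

Total count: 25 + 28 + 20 + 6 + 7 + 22 + 13 + 29 + 4 = 154.
Total exposure: 4 + 6 + 4 + 1.5 + 1 + 6.5 + 1.5 + 4 + 1.5 = 30 days.
After the first batch: Gamma(33 + 154, 12 + 30) = Gamma(187, 42).
Total count 28 over total exposure 5 days.
After the second batch: Gamma(187 + 28, 42 + 5) = Gamma(215, 47).
Predictive mean over a 6-day window = T·E[λ|data] = 6·215/47 = 1290/47.

1290/47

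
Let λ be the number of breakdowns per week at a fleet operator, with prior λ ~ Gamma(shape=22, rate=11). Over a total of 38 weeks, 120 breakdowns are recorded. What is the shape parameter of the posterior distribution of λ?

Total count 120 over total exposure 38 weeks.
Conjugate update: add total count to the shape and total exposure to the rate, giving Gamma(142, 49).

142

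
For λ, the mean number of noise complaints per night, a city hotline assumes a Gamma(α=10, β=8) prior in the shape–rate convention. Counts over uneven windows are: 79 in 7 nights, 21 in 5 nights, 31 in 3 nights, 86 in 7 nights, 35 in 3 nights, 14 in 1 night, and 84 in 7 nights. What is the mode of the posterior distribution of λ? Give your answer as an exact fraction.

Total count: 79 + 21 + 31 + 86 + 35 + 14 + 84 = 350.
Total exposure: 7 + 5 + 3 + 7 + 3 + 1 + 7 = 33 nights.
Posterior: α' = 10 + 350 = 360, β' = 8 + 33 = 41.
Posterior mode = (α'−1)/β' = 359/41.

359/41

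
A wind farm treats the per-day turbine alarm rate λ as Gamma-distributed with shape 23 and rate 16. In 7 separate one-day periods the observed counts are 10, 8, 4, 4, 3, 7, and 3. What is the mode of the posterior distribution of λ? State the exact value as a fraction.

61/23

Total count: 10 + 8 + 4 + 4 + 3 + 7 + 3 = 39.
Total exposure: 7 days.
Gamma(α, β) with Poisson data over total exposure Σt gives posterior Gamma(α+Σx, β+Σt) = Gamma(62, 23).
Posterior mode = (α'−1)/β' = 61/23.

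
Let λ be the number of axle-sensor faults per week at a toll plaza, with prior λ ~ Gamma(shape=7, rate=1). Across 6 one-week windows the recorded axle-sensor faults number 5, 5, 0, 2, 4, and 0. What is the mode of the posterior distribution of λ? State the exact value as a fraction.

22/7

Total count: 5 + 5 + 0 + 2 + 4 + 0 = 16.
Total exposure: 6 weeks.
Posterior: α' = 7 + 16 = 23, β' = 1 + 6 = 7.
Posterior mode = (α'−1)/β' = 22/7.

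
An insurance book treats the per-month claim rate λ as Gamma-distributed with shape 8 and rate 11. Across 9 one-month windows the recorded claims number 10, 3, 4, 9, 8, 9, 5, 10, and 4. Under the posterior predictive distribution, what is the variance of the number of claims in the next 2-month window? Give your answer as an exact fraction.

77/10

Total count: 10 + 3 + 4 + 9 + 8 + 9 + 5 + 10 + 4 = 62.
Total exposure: 9 months.
Gamma(α, β) with Poisson data over total exposure Σt gives posterior Gamma(α+Σx, β+Σt) = Gamma(70, 20).
The posterior predictive for a window of length T is Negative Binomial with variance T·α'·(β'+T)/β'² = 2·70·22/400 = 77/10.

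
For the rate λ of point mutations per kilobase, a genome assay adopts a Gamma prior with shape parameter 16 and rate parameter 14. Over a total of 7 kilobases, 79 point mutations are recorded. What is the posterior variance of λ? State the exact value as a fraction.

95/441

Total count 79 over total exposure 7 kilobases.
Posterior: α' = 16 + 79 = 95, β' = 14 + 7 = 21.
Posterior variance = α'/β'² = 95/441.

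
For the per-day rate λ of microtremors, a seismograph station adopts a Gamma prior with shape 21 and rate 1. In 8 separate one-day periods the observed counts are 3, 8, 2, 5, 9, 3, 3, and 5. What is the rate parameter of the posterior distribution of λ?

9

Total count: 3 + 8 + 2 + 5 + 9 + 3 + 3 + 5 = 38.
Total exposure: 8 days.
The Gamma prior is conjugate for the Poisson rate, so λ | data ~ Gamma(21+38, 1+8) = Gamma(59, 9).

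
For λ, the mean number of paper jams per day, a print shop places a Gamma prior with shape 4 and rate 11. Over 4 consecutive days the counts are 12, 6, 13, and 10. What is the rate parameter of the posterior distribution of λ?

15

Total count: 12 + 6 + 13 + 10 = 41.
Total exposure: 4 days.
Posterior: α' = 4 + 41 = 45, β' = 11 + 4 = 15.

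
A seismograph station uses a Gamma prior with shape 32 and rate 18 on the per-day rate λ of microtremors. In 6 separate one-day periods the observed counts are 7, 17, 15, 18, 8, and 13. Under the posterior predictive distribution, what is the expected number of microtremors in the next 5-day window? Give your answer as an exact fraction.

275/12

Total count: 7 + 17 + 15 + 18 + 8 + 13 = 78.
Total exposure: 6 days.
By Gamma–Poisson conjugacy, the posterior is Gamma(α + Σx, β + Σt) = Gamma(32 + 78, 18 + 6) = Gamma(110, 24).
Predictive mean over a 5-day window = T·E[λ|data] = 5·110/24 = 275/12.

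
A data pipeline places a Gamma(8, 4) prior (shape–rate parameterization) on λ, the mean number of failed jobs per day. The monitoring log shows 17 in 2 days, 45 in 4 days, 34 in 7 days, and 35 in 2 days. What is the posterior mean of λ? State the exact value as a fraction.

Total count: 17 + 45 + 34 + 35 = 131.
Total exposure: 2 + 4 + 7 + 2 = 15 days.
By Gamma–Poisson conjugacy, the posterior is Gamma(α + Σx, β + Σt) = Gamma(8 + 131, 4 + 15) = Gamma(139, 19).
Posterior mean = α'/β' = 139/19.

139/19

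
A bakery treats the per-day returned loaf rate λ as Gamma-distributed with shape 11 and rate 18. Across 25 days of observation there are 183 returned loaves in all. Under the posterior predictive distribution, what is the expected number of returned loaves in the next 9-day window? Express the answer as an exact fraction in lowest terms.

1746/43

Total count 183 over total exposure 25 days.
Conjugate update: add total count to the shape and total exposure to the rate, giving Gamma(194, 43).
Predictive mean over a 9-day window = T·E[λ|data] = 9·194/43 = 1746/43.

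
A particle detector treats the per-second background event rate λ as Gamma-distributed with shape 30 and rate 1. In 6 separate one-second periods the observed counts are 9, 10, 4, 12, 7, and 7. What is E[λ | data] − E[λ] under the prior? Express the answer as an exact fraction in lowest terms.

-131/7

Total count: 9 + 10 + 4 + 12 + 7 + 7 = 49.
Total exposure: 6 seconds.
Posterior: α' = 30 + 49 = 79, β' = 1 + 6 = 7.
Posterior mean = 79/7 = 79/7; prior mean = 30/1 = 30. Difference = 79/7 − 30 = -131/7.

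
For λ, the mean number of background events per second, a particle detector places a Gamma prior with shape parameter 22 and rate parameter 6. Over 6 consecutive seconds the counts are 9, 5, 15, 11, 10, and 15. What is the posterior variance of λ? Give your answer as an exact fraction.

Total count: 9 + 5 + 15 + 11 + 10 + 15 = 65.
Total exposure: 6 seconds.
The Gamma prior is conjugate for the Poisson rate, so λ | data ~ Gamma(22+65, 6+6) = Gamma(87, 12).
Posterior variance = α'/β'² = 87/144 = 29/48.

29/48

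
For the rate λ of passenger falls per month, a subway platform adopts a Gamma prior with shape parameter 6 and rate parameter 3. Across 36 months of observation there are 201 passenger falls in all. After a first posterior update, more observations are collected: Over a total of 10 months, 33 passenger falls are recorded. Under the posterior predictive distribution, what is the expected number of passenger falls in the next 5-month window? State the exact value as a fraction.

Total count 201 over total exposure 36 months.
After the first batch: Gamma(6 + 201, 3 + 36) = Gamma(207, 39).
Total count 33 over total exposure 10 months.
After the second batch: Gamma(207 + 33, 39 + 10) = Gamma(240, 49).
Predictive mean over a 5-month window = T·E[λ|data] = 5·240/49 = 1200/49.

1200/49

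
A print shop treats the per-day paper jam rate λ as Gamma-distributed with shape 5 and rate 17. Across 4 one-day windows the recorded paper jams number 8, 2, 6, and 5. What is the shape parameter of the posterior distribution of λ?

26

Total count: 8 + 2 + 6 + 5 = 21.
Total exposure: 4 days.
Conjugate update: add total count to the shape and total exposure to the rate, giving Gamma(26, 21).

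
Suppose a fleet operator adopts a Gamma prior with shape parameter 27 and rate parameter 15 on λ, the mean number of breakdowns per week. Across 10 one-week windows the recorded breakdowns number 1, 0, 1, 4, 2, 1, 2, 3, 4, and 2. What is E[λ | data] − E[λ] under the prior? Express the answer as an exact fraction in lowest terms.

2/25

Total count: 1 + 0 + 1 + 4 + 2 + 1 + 2 + 3 + 4 + 2 = 20.
Total exposure: 10 weeks.
The Gamma prior is conjugate for the Poisson rate, so λ | data ~ Gamma(27+20, 15+10) = Gamma(47, 25).
Posterior mean = 47/25 = 47/25; prior mean = 27/15 = 9/5. Difference = 47/25 − 9/5 = 2/25.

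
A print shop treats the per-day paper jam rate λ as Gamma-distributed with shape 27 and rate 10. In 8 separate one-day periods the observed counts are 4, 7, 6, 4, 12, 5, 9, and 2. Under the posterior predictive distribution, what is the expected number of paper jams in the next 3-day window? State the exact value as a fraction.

Total count: 4 + 7 + 6 + 4 + 12 + 5 + 9 + 2 = 49.
Total exposure: 8 days.
The Gamma prior is conjugate for the Poisson rate, so λ | data ~ Gamma(27+49, 10+8) = Gamma(76, 18).
Predictive mean over a 3-day window = T·E[λ|data] = 3·76/18 = 38/3.

38/3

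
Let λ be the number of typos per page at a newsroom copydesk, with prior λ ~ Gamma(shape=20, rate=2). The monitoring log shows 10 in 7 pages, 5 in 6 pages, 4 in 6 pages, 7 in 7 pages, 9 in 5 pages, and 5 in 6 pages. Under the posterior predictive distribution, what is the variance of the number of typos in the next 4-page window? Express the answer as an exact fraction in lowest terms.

3440/507

Total count: 10 + 5 + 4 + 7 + 9 + 5 = 40.
Total exposure: 7 + 6 + 6 + 7 + 5 + 6 = 37 pages.
The Gamma prior is conjugate for the Poisson rate, so λ | data ~ Gamma(20+40, 2+37) = Gamma(60, 39).
The posterior predictive for a window of length T is Negative Binomial with variance T·α'·(β'+T)/β'² = 4·60·43/1521 = 3440/507.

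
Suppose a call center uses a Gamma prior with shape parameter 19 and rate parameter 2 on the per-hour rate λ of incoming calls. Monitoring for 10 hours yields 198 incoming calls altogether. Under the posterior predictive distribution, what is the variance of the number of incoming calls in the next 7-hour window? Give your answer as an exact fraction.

28861/144

Total count 198 over total exposure 10 hours.
The Gamma prior is conjugate for the Poisson rate, so λ | data ~ Gamma(19+198, 2+10) = Gamma(217, 12).
The posterior predictive for a window of length T is Negative Binomial with variance T·α'·(β'+T)/β'² = 7·217·19/144 = 28861/144.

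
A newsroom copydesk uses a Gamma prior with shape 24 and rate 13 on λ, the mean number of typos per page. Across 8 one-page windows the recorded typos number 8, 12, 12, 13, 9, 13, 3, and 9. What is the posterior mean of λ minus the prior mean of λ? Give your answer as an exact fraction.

835/273

Total count: 8 + 12 + 12 + 13 + 9 + 13 + 3 + 9 = 79.
Total exposure: 8 pages.
Conjugate update: add total count to the shape and total exposure to the rate, giving Gamma(103, 21).
Posterior mean = 103/21 = 103/21; prior mean = 24/13 = 24/13. Difference = 103/21 − 24/13 = 835/273.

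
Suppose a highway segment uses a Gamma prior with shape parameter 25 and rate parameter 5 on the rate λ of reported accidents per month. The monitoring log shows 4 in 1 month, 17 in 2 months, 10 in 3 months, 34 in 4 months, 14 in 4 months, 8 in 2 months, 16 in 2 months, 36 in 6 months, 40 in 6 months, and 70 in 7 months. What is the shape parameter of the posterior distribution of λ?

Total count: 4 + 17 + 10 + 34 + 14 + 8 + 16 + 36 + 40 + 70 = 249.
Total exposure: 1 + 2 + 3 + 4 + 4 + 2 + 2 + 6 + 6 + 7 = 37 months.
Posterior: α' = 25 + 249 = 274, β' = 5 + 37 = 42.

274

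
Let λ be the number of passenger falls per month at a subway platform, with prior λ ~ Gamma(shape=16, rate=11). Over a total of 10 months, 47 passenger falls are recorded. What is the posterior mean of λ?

3

Total count 47 over total exposure 10 months.
Gamma(α, β) with Poisson data over total exposure Σt gives posterior Gamma(α+Σx, β+Σt) = Gamma(63, 21).
Posterior mean = α'/β' = 63/21 = 3.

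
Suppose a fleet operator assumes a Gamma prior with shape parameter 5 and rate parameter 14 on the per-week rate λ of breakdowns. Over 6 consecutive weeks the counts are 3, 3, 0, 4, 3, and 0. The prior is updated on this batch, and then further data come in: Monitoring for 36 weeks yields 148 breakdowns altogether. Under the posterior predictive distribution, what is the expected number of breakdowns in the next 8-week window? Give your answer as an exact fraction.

Total count: 3 + 3 + 0 + 4 + 3 + 0 = 13.
Total exposure: 6 weeks.
After the first batch: Gamma(5 + 13, 14 + 6) = Gamma(18, 20).
Total count 148 over total exposure 36 weeks.
After the second batch: Gamma(18 + 148, 20 + 36) = Gamma(166, 56).
Predictive mean over an 8-week window = T·E[λ|data] = 8·166/56 = 166/7.

166/7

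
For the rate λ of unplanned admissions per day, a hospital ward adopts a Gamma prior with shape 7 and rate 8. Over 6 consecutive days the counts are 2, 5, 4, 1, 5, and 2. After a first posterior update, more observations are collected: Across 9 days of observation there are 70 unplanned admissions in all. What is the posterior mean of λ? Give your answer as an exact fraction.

96/23

Total count: 2 + 5 + 4 + 1 + 5 + 2 = 19.
Total exposure: 6 days.
After the first batch: Gamma(7 + 19, 8 + 6) = Gamma(26, 14).
Total count 70 over total exposure 9 days.
After the second batch: Gamma(26 + 70, 14 + 9) = Gamma(96, 23).
Posterior mean = α'/β' = 96/23.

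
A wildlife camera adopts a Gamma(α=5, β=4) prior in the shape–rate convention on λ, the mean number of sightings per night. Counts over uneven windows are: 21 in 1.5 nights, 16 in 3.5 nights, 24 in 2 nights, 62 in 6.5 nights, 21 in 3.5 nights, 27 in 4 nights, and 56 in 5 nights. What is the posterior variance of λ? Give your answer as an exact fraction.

58/225

Total count: 21 + 16 + 24 + 62 + 21 + 27 + 56 = 227.
Total exposure: 1.5 + 3.5 + 2 + 6.5 + 3.5 + 4 + 5 = 26 nights.
Gamma(α, β) with Poisson data over total exposure Σt gives posterior Gamma(α+Σx, β+Σt) = Gamma(232, 30).
Posterior variance = α'/β'² = 232/900 = 58/225.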